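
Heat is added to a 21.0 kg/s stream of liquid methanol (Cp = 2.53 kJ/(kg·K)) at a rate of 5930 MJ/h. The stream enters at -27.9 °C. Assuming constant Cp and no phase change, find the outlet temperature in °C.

T_out = 3.10 °C

Q = 5930 MJ/h = 1647.2 kJ/s
ΔT = Q/(ṁ·Cp) = 1647.2/(21.0×2.53) = 31.004 K
T_out = -27.9 + 31.004 = 3.1036 °C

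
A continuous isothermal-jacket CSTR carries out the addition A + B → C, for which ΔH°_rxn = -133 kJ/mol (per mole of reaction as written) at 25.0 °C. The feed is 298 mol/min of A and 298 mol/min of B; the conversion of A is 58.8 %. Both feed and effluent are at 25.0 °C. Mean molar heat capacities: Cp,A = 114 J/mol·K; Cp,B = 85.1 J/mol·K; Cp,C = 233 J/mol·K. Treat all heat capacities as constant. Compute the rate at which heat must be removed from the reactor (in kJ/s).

Q_out = 388 kJ/s

Extent of reaction ξ = 0.588 × 298 = 175.22 mol/min
Reaction term: ξ·ΔH°_rxn = 175.22 × -133 = -23305 kJ/min
Q = ΔH = -23305 kJ/min = -388.41 kW
Heat removed = 388.41 kJ/s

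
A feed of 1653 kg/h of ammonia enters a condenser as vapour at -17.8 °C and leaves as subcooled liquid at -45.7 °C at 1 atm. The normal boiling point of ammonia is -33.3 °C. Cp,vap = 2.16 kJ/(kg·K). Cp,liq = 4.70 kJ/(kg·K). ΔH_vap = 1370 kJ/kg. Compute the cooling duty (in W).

vapour -17.8→-33.3 °C: -33.48 kJ/kg
condensation at -33.3 °C: -1370 kJ/kg
liquid -33.3→-45.7 °C: -58.28 kJ/kg
Δh = -33.48 + -1370 + -58.28 = -1461.8 kJ/kg
Q = ṁ·Δh = 1653 kg/h × -1461.8 kJ/kg = -2.4163e+06 kJ/h
|Q| = 671.19 kW = 671190 W

Q_c = 671000 W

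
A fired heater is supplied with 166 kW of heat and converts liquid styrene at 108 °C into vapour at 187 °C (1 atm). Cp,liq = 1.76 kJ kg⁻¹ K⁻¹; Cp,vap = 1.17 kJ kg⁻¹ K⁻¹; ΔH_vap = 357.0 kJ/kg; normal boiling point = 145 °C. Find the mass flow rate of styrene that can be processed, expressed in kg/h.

ṁ = 1270 kg/h

Δh = 1.76×(145−108) + 357.0 + 1.17×(187−145) = 471.26 kJ/kg
Q = 166 kW = 166 kJ/s = 597600 kJ/h
ṁ = Q/Δh = 597600 / 471.26 = 1268.1 kg/h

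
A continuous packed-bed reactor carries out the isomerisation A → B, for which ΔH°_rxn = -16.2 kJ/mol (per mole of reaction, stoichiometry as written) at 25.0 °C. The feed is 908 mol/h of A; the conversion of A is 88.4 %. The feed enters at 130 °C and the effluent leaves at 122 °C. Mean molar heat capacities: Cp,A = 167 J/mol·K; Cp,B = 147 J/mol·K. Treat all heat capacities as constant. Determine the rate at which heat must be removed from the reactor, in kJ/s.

Q_out = 4.38 kJ/s

Extent of reaction ξ = 0.884 × 908 = 802.67 mol/h
Reaction term: ξ·ΔH°_rxn = 802.67 × -16.2 = -13003 kJ/h
Sensible, feed 130→25 °C: -15922 kJ/h
Outlet flows (mol/h): A 105.33, B 802.67
Sensible, products 25→122 °C: 13152 kJ/h
Q = ΔH = -15774 kJ/h = -4.3815 kW
Heat removed = 4.3815 kJ/s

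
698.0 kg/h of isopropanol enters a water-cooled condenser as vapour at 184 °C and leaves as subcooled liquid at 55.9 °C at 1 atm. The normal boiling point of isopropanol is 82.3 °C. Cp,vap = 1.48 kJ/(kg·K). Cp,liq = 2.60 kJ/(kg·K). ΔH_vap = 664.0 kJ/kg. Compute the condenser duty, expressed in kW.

Q_c = 171 kW

vapour 184→82.3 °C: -150.52 kJ/kg
condensation at 82.3 °C: -664 kJ/kg
liquid 82.3→55.9 °C: -68.64 kJ/kg
Δh = -150.52 + -664 + -68.64 = -883.16 kJ/kg
Q = ṁ·Δh = 698.0 kg/h × -883.16 kJ/kg = -616440 kJ/h
|Q| = 171.23 kW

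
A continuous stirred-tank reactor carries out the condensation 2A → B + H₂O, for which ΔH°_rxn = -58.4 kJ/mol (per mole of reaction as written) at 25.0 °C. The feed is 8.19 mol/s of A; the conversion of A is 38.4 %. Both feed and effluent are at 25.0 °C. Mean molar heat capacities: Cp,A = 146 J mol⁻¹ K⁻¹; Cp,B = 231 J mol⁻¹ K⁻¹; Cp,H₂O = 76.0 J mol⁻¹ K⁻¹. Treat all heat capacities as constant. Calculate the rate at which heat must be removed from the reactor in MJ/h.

Q_out = 331 MJ/h

Extent of reaction ξ = 0.384 × 8.19 / 2 = 1.5725 mol/s
Reaction term: ξ·ΔH°_rxn = 1.5725 × -58.4 = -91.833 kJ/s
Q = ΔH = -91.833 kJ/s = -91.833 kW
Heat removed = 330.6 MJ/h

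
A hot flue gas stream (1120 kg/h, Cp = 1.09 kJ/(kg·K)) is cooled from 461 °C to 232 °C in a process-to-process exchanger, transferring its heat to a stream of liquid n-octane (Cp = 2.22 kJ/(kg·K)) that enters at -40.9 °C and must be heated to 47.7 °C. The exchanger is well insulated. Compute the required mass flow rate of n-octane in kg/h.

Heat released by hot stream: Q = 1120 × 1.09 × (461 − 232) = 279560 kJ/h
Energy balance on cold side (adiabatic exchanger): Q = ṁ_c·Cp_c·(T_c,out − T_c,in)
ṁ_c = 279560 / [2.22 × (47.7 − -40.9)] = 1421.3 kg/h

ṁ_c = 1420 kg/h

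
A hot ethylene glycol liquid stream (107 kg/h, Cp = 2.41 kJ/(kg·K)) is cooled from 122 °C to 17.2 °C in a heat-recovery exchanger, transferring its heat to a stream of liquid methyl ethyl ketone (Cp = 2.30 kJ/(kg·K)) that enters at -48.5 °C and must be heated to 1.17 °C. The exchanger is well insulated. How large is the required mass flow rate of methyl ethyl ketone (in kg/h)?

ṁ_c = 237 kg/h

Heat released by hot stream: Q = 107 × 2.41 × (122 − 17.2) = 27025 kJ/h
Energy balance on cold side (adiabatic exchanger): Q = ṁ_c·Cp_c·(T_c,out − T_c,in)
ṁ_c = 27025 / [2.30 × (1.17 − -48.5)] = 236.56 kg/h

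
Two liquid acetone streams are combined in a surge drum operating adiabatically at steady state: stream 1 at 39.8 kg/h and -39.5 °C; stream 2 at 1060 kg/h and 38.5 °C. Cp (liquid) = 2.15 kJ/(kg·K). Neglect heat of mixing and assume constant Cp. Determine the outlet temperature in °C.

T_out = 35.7 °C

No heat crosses the boundary, so H_out = H_in.
T_out = Σ ṁᵢCp,ᵢTᵢ / Σ ṁᵢCp,ᵢ
      = 84361 / 2364.6 = 35.677 °C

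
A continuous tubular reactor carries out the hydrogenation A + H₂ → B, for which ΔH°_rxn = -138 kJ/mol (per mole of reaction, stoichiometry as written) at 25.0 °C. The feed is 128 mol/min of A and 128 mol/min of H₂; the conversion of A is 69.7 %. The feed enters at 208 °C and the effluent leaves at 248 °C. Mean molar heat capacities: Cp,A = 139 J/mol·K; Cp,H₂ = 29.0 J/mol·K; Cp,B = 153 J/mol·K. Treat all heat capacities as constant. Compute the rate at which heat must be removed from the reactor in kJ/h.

Q_out = 705000 kJ/h

Extent of reaction ξ = 0.697 × 128 = 89.216 mol/min
Reaction term: ξ·ΔH°_rxn = 89.216 × -138 = -12312 kJ/min
Sensible, feed 208→25 °C: -3935.2 kJ/min
Outlet flows (mol/min): A 38.784, H₂ 38.784, B 89.216
Sensible, products 25→248 °C: 4497 kJ/min
Q = ΔH = -11750 kJ/min = -195.83 kW
Heat removed = 705000 kJ/h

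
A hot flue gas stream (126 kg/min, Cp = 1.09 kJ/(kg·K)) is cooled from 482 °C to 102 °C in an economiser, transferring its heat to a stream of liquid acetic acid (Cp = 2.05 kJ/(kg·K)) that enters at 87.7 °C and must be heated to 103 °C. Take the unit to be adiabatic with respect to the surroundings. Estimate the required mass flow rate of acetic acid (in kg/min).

ṁ_c = 1660 kg/min

Heat released by hot stream: Q = 126 × 1.09 × (482 − 102) = 52189 kJ/min
Energy balance on cold side (adiabatic exchanger): Q = ṁ_c·Cp_c·(T_c,out − T_c,in)
ṁ_c = 52189 / [2.05 × (103 − 87.7)] = 1663.9 kg/min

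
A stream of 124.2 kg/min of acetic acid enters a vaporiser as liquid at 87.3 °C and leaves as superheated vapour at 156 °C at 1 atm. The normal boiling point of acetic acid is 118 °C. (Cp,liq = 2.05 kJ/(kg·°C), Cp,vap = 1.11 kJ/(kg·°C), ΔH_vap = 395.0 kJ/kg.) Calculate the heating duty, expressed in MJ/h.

liquid 87.3→118 °C: 62.935 kJ/kg
vaporisation at 118 °C: 395 kJ/kg
vapour 118→156 °C: 42.18 kJ/kg
Δh = 62.935 + 395 + 42.18 = 500.12 kJ/kg
Q = ṁ·Δh = 124.2 kg/min × 500.12 kJ/kg = 62114 kJ/min
|Q| = 1035.2 kW = 3726.9 MJ/h

Q = 3730 MJ/h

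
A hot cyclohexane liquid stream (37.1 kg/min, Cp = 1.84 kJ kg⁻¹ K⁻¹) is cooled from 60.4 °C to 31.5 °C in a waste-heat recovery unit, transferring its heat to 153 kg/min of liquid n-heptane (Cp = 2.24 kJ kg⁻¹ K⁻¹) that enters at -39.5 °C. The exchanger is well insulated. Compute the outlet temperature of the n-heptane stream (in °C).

T_c,out = -33.7 °C

Heat released by hot stream: Q = 37.1 × 1.84 × (60.4 − 31.5) = 1972.8 kJ/min
Energy balance on cold side (adiabatic exchanger): Q = ṁ_c·Cp_c·(T_c,out − T_c,in)
T_c,out = -39.5 + 1972.8/(153 × 2.24) = -33.744 °C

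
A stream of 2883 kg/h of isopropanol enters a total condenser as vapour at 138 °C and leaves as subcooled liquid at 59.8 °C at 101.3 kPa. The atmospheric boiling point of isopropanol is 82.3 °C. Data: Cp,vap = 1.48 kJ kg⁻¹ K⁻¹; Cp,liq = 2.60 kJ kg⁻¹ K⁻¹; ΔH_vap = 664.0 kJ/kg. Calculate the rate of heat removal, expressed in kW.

Q_c = 645 kW

vapour 138→82.3 °C: -82.436 kJ/kg
condensation at 82.3 °C: -664 kJ/kg
liquid 82.3→59.8 °C: -58.5 kJ/kg
Δh = -82.436 + -664 + -58.5 = -804.94 kJ/kg
Q = ṁ·Δh = 2883 kg/h × -804.94 kJ/kg = -2.3206e+06 kJ/h
|Q| = 644.62 kW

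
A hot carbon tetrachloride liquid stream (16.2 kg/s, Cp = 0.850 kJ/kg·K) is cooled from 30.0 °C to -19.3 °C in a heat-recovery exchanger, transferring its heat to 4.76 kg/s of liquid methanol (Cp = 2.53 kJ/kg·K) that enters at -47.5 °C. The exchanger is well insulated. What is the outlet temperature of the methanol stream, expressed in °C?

T_c,out = 8.87 °C

Heat released by hot stream: Q = 16.2 × 0.850 × (30.0 − -19.3) = 678.86 kJ/s
Energy balance on cold side (adiabatic exchanger): Q = ṁ_c·Cp_c·(T_c,out − T_c,in)
T_c,out = -47.5 + 678.86/(4.76 × 2.53) = 8.8707 °C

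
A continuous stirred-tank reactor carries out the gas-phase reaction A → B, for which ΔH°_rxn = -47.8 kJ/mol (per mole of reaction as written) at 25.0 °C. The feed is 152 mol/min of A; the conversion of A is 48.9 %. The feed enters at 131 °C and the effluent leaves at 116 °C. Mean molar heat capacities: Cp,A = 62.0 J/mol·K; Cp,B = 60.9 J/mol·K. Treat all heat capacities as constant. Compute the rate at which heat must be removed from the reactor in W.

Extent of reaction ξ = 0.489 × 152 = 74.328 mol/min
Reaction term: ξ·ΔH°_rxn = 74.328 × -47.8 = -3552.9 kJ/min
Sensible, feed 131→25 °C: -998.94 kJ/min
Outlet flows (mol/min): A 77.672, B 74.328
Sensible, products 25→116 °C: 850.14 kJ/min
Q = ΔH = -3701.7 kJ/min = -61.695 kW
Heat removed = 61695 W

Q_out = 61700 W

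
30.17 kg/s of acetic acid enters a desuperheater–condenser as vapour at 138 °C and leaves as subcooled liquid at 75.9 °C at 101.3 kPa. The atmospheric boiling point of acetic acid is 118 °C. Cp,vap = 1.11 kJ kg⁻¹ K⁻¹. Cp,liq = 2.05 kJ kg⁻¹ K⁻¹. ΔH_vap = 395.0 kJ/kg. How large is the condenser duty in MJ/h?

vapour 138→118 °C: -22.2 kJ/kg
condensation at 118 °C: -395 kJ/kg
liquid 118→75.9 °C: -86.305 kJ/kg
Δh = -22.2 + -395 + -86.305 = -503.5 kJ/kg
Q = ṁ·Δh = 30.17 kg/s × -503.5 kJ/kg = -15191 kJ/s
|Q| = 15191 kW = 54687 MJ/h

Q_c = 54700 MJ/h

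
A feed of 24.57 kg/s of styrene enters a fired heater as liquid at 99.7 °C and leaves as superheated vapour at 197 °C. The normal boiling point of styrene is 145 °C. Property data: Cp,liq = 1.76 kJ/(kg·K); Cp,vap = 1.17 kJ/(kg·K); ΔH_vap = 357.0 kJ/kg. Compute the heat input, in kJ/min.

Q = 734000 kJ/min

liquid 99.7→145 °C: 79.728 kJ/kg
vaporisation at 145 °C: 357 kJ/kg
vapour 145→197 °C: 60.84 kJ/kg
Δh = 79.728 + 357 + 60.84 = 497.57 kJ/kg
Q = ṁ·Δh = 24.57 kg/s × 497.57 kJ/kg = 12225 kJ/s
|Q| = 12225 kW = 733510 kJ/min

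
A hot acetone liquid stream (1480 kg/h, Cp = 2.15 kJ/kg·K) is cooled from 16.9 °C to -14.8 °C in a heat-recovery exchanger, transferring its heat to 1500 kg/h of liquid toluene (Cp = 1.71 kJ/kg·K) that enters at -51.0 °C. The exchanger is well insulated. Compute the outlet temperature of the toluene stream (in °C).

T_c,out = -11.7 °C

Heat released by hot stream: Q = 1480 × 2.15 × (16.9 − -14.8) = 100870 kJ/h
Energy balance on cold side (adiabatic exchanger): Q = ṁ_c·Cp_c·(T_c,out − T_c,in)
T_c,out = -51.0 + 100870/(1500 × 1.71) = -11.675 °C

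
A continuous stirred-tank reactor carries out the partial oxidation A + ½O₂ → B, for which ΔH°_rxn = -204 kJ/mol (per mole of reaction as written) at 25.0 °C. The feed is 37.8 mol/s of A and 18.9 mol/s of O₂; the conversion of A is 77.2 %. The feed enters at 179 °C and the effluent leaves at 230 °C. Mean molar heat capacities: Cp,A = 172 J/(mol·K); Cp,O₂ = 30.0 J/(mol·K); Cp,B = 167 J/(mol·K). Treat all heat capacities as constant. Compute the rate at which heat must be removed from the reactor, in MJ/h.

Q_out = 20600 MJ/h

Extent of reaction ξ = 0.772 × 37.8 = 29.182 mol/s
Reaction term: ξ·ΔH°_rxn = 29.182 × -204 = -5953 kJ/s
Sensible, feed 179→25 °C: -1088.6 kJ/s
Outlet flows (mol/s): A 8.6184, O₂ 4.3092, B 29.182
Sensible, products 25→230 °C: 1329.4 kJ/s
Q = ΔH = -5712.2 kJ/s = -5712.2 kW
Heat removed = 20564 MJ/h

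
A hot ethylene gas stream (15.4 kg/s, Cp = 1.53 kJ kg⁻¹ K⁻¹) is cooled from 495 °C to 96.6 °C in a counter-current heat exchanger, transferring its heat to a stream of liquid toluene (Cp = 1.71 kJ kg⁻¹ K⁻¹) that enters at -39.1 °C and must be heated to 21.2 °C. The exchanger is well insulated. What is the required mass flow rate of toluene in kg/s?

Heat released by hot stream: Q = 15.4 × 1.53 × (495 − 96.6) = 9387.1 kJ/s
Energy balance on cold side (adiabatic exchanger): Q = ṁ_c·Cp_c·(T_c,out − T_c,in)
ṁ_c = 9387.1 / [1.71 × (21.2 − -39.1)] = 91.037 kg/s

ṁ_c = 91.0 kg/s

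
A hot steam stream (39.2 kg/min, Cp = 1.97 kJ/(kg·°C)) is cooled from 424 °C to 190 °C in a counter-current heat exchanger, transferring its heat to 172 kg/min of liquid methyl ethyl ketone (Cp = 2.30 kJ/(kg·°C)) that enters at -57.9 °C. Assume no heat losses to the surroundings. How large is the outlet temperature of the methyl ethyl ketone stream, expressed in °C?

T_c,out = -12.2 °C

Heat released by hot stream: Q = 39.2 × 1.97 × (424 − 190) = 18070 kJ/min
Energy balance on cold side (adiabatic exchanger): Q = ṁ_c·Cp_c·(T_c,out − T_c,in)
T_c,out = -57.9 + 18070/(172 × 2.30) = -12.221 °C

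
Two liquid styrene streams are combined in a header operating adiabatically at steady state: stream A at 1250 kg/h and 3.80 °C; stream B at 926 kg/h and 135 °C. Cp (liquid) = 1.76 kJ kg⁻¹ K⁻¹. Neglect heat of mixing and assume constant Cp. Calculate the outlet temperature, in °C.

T_out = 59.6 °C

Adiabatic, steady state ⇒ Σ ṁᵢCp,ᵢ(T_out − Tᵢ) = 0
T_out = Σ ṁᵢCp,ᵢTᵢ / Σ ṁᵢCp,ᵢ
      = 228380 / 3829.8 = 59.632 °C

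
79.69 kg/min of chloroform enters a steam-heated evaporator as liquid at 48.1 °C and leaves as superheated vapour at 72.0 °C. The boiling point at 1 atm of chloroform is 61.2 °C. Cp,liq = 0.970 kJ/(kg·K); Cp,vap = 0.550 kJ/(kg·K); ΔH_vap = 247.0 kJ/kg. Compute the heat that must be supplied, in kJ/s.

liquid 48.1→61.2 °C: 12.707 kJ/kg
vaporisation at 61.2 °C: 247 kJ/kg
vapour 61.2→72.0 °C: 5.94 kJ/kg
Δh = 12.707 + 247 + 5.94 = 265.65 kJ/kg
Q = ṁ·Δh = 79.69 kg/min × 265.65 kJ/kg = 21169 kJ/min
|Q| = 352.82 kW

Q = 353 kJ/s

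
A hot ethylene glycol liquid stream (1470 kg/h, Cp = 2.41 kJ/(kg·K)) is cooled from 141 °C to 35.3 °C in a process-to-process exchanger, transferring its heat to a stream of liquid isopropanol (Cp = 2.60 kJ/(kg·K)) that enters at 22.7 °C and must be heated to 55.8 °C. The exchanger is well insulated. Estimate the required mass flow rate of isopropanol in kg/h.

Heat released by hot stream: Q = 1470 × 2.41 × (141 − 35.3) = 374460 kJ/h
Energy balance on cold side (adiabatic exchanger): Q = ṁ_c·Cp_c·(T_c,out − T_c,in)
ṁ_c = 374460 / [2.60 × (55.8 − 22.7)] = 4351.2 kg/h

ṁ_c = 4350 kg/h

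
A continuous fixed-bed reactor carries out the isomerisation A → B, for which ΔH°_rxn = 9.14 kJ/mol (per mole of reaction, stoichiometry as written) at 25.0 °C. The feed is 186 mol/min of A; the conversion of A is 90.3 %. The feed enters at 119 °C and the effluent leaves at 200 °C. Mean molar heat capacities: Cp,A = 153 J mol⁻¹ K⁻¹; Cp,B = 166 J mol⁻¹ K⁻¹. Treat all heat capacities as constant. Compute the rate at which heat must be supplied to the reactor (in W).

Extent of reaction ξ = 0.903 × 186 = 167.96 mol/min
Reaction term: ξ·ΔH°_rxn = 167.96 × 9.14 = 1535.1 kJ/min
Sensible, feed 119→25 °C: -2675.1 kJ/min
Outlet flows (mol/min): A 18.042, B 167.96
Sensible, products 25→200 °C: 5362.3 kJ/min
Q = ΔH = 4222.3 kJ/min = 70.372 kW
Heat supplied = 70372 W

Q_in = 70400 W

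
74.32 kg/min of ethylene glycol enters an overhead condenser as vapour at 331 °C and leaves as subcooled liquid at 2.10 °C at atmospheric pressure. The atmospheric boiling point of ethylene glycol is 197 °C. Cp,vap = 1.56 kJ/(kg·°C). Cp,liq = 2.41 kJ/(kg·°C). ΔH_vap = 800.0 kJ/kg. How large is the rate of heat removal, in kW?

Q_c = 1830 kW

vapour 331→197 °C: -209.04 kJ/kg
condensation at 197 °C: -800 kJ/kg
liquid 197→2.10 °C: -469.71 kJ/kg
Δh = -209.04 + -800 + -469.71 = -1478.7 kJ/kg
Q = ṁ·Δh = 74.32 kg/min × -1478.7 kJ/kg = -109900 kJ/min
|Q| = 1831.7 kW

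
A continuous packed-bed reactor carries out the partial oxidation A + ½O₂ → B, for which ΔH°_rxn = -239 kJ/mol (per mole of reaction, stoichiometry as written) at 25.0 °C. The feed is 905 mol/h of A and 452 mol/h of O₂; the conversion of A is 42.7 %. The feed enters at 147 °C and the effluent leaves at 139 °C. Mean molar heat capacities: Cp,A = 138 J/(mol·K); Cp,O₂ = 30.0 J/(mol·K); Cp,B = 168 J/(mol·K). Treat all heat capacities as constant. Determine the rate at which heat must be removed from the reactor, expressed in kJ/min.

Q_out = 1550 kJ/min

Extent of reaction ξ = 0.427 × 905 = 386.44 mol/h
Reaction term: ξ·ΔH°_rxn = 386.44 × -239 = -92358 kJ/h
Sensible, feed 147→25 °C: -16891 kJ/h
Outlet flows (mol/h): A 518.57, O₂ 258.78, B 386.44
Sensible, products 25→139 °C: 16444 kJ/h
Q = ΔH = -92805 kJ/h = -25.779 kW
Heat removed = 1546.7 kJ/min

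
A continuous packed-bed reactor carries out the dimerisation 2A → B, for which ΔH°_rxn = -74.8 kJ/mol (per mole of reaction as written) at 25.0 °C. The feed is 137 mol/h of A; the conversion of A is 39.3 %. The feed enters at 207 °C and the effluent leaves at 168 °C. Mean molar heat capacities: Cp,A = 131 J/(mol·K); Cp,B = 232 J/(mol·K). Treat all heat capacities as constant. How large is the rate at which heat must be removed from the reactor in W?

Extent of reaction ξ = 0.393 × 137 / 2 = 26.921 mol/h
Reaction term: ξ·ΔH°_rxn = 26.921 × -74.8 = -2013.7 kJ/h
Sensible, feed 207→25 °C: -3266.4 kJ/h
Outlet flows (mol/h): A 83.159, B 26.921
Sensible, products 25→168 °C: 2450.9 kJ/h
Q = ΔH = -2829.1 kJ/h = -0.78585 kW
Heat removed = 785.85 W

Q_out = 786 W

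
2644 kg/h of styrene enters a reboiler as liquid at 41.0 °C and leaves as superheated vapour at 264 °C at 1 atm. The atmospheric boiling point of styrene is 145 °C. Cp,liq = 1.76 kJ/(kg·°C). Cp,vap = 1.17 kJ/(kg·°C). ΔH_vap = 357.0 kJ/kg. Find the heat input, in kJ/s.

liquid 41.0→145 °C: 183.04 kJ/kg
vaporisation at 145 °C: 357 kJ/kg
vapour 145→264 °C: 139.23 kJ/kg
Δh = 183.04 + 357 + 139.23 = 679.27 kJ/kg
Q = ṁ·Δh = 2644 kg/h × 679.27 kJ/kg = 1.796e+06 kJ/h
|Q| = 498.89 kW

Q = 499 kJ/s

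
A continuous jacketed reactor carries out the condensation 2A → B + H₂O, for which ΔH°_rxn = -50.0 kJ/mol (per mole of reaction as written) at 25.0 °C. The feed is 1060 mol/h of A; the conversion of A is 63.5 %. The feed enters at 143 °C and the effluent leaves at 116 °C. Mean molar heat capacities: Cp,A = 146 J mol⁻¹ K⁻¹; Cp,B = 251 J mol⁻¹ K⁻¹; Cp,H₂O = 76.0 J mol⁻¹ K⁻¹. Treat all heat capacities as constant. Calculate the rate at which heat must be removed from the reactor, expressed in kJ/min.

Extent of reaction ξ = 0.635 × 1060 / 2 = 336.55 mol/h
Reaction term: ξ·ΔH°_rxn = 336.55 × -50.0 = -16828 kJ/h
Sensible, feed 143→25 °C: -18262 kJ/h
Outlet flows (mol/h): A 386.9, B 336.55, H₂O 336.55
Sensible, products 25→116 °C: 15155 kJ/h
Q = ΔH = -19934 kJ/h = -5.5373 kW
Heat removed = 332.24 kJ/min

Q_out = 332 kJ/min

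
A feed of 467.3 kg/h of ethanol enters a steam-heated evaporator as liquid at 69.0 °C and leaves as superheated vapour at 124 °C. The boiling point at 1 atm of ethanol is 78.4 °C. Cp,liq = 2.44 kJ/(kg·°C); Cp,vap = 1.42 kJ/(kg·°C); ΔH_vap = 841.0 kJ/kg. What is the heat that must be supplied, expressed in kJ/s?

Q = 121 kJ/s

liquid 69.0→78.4 °C: 22.936 kJ/kg
vaporisation at 78.4 °C: 841 kJ/kg
vapour 78.4→124 °C: 64.752 kJ/kg
Δh = 22.936 + 841 + 64.752 = 928.69 kJ/kg
Q = ṁ·Δh = 467.3 kg/h × 928.69 kJ/kg = 433980 kJ/h
|Q| = 120.55 kW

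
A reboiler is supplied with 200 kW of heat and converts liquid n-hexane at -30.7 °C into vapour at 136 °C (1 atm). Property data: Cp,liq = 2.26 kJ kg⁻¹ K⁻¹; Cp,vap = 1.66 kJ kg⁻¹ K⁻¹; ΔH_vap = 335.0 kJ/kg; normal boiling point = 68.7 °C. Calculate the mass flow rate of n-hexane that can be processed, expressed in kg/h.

ṁ = 1070 kg/h

Δh = 2.26×(68.7−-30.7) + 335.0 + 1.66×(136−68.7) = 671.36 kJ/kg
Q = 200 kW = 200 kJ/s = 720000 kJ/h
ṁ = Q/Δh = 720000 / 671.36 = 1072.4 kg/h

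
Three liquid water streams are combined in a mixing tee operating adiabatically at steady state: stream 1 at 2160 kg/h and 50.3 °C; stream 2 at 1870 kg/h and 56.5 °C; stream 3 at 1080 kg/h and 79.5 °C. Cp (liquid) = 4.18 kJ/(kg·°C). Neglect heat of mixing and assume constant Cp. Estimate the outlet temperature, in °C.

T_out = 58.7 °C

Adiabatic, steady state ⇒ Σ ṁᵢCp,ᵢ(T_out − Tᵢ) = 0
T_out = Σ ṁᵢCp,ᵢTᵢ / Σ ṁᵢCp,ᵢ
      = 1.2547e+06 / 21360 = 58.74 °C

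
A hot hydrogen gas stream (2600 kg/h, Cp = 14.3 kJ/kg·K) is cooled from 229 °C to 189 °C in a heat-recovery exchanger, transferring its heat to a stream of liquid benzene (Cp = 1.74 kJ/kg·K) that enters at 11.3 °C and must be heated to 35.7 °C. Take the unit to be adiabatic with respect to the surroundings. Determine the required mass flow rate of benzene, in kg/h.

ṁ_c = 35000 kg/h

Heat released by hot stream: Q = 2600 × 14.3 × (229 − 189) = 1.4872e+06 kJ/h
Energy balance on cold side (adiabatic exchanger): Q = ṁ_c·Cp_c·(T_c,out − T_c,in)
ṁ_c = 1.4872e+06 / [1.74 × (35.7 − 11.3)] = 35029 kg/h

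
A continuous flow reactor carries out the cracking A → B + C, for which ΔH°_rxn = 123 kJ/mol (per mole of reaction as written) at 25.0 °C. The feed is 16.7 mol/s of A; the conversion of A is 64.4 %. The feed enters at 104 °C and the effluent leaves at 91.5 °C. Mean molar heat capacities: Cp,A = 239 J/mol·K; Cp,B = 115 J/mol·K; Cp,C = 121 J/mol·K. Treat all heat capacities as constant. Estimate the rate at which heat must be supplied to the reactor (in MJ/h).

Extent of reaction ξ = 0.644 × 16.7 = 10.755 mol/s
Reaction term: ξ·ΔH°_rxn = 10.755 × 123 = 1322.8 kJ/s
Sensible, feed 104→25 °C: -315.31 kJ/s
Outlet flows (mol/s): A 5.9452, B 10.755, C 10.755
Sensible, products 25→91.5 °C: 263.28 kJ/s
Q = ΔH = 1270.8 kJ/s = 1270.8 kW
Heat supplied = 4574.9 MJ/h

Q_in = 4570 MJ/h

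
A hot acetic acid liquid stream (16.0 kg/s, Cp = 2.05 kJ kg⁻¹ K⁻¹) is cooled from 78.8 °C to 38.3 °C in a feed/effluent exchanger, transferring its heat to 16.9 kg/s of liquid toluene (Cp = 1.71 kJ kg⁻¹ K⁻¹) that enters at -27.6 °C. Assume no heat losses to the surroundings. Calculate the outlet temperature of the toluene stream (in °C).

Heat released by hot stream: Q = 16.0 × 2.05 × (78.8 − 38.3) = 1328.4 kJ/s
Energy balance on cold side (adiabatic exchanger): Q = ṁ_c·Cp_c·(T_c,out − T_c,in)
T_c,out = -27.6 + 1328.4/(16.9 × 1.71) = 18.367 °C

T_c,out = 18.4 °C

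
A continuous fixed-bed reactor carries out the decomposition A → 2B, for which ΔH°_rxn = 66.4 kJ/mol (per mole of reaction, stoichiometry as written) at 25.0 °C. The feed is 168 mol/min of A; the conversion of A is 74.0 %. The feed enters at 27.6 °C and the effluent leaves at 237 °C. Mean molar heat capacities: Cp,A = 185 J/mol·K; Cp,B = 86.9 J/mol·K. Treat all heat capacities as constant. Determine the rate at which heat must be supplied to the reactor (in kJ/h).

Extent of reaction ξ = 0.740 × 168 = 124.32 mol/min
Reaction term: ξ·ΔH°_rxn = 124.32 × 66.4 = 8254.8 kJ/min
Sensible, feed 27.6→25 °C: -80.808 kJ/min
Outlet flows (mol/min): A 43.68, B 248.64
Sensible, products 25→237 °C: 6293.8 kJ/min
Q = ΔH = 14468 kJ/min = 241.13 kW
Heat supplied = 868070 kJ/h

Q_in = 868000 kJ/h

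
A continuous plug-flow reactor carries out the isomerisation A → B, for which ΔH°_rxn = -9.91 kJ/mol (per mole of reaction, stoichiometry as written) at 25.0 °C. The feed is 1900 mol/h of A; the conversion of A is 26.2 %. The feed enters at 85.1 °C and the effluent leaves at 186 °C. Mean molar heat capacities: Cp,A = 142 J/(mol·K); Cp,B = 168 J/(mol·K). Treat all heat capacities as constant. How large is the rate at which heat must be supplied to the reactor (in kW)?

Extent of reaction ξ = 0.262 × 1900 = 497.8 mol/h
Reaction term: ξ·ΔH°_rxn = 497.8 × -9.91 = -4933.2 kJ/h
Sensible, feed 85.1→25 °C: -16215 kJ/h
Outlet flows (mol/h): A 1402.2, B 497.8
Sensible, products 25→186 °C: 45522 kJ/h
Q = ΔH = 24373 kJ/h = 6.7704 kW
Heat supplied = 6.7704 kW

Q_in = 6.77 kW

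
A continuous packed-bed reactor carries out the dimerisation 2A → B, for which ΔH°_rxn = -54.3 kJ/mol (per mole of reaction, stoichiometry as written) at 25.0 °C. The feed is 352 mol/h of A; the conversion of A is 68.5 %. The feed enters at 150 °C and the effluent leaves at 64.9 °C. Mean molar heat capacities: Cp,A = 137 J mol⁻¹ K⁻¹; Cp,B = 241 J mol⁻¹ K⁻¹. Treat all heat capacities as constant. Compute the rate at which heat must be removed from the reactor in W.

Extent of reaction ξ = 0.685 × 352 / 2 = 120.56 mol/h
Reaction term: ξ·ΔH°_rxn = 120.56 × -54.3 = -6546.4 kJ/h
Sensible, feed 150→25 °C: -6028 kJ/h
Outlet flows (mol/h): A 110.88, B 120.56
Sensible, products 25→64.9 °C: 1765.4 kJ/h
Q = ΔH = -10809 kJ/h = -3.0025 kW
Heat removed = 3002.5 W

Q_out = 3000 W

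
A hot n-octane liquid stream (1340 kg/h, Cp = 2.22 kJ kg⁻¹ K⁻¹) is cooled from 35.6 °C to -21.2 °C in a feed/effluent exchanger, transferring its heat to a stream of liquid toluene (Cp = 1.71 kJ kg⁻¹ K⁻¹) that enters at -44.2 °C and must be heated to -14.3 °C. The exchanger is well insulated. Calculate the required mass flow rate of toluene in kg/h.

Heat released by hot stream: Q = 1340 × 2.22 × (35.6 − -21.2) = 168970 kJ/h
Energy balance on cold side (adiabatic exchanger): Q = ṁ_c·Cp_c·(T_c,out − T_c,in)
ṁ_c = 168970 / [1.71 × (-14.3 − -44.2)] = 3304.8 kg/h

ṁ_c = 3300 kg/h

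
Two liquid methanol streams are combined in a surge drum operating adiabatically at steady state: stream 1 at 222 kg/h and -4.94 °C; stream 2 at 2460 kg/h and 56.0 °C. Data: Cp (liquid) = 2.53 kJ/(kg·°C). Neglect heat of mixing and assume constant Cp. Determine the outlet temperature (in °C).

T_out = 51.0 °C

Adiabatic, steady state ⇒ Σ ṁᵢCp,ᵢ(T_out − Tᵢ) = 0
T_out = Σ ṁᵢCp,ᵢTᵢ / Σ ṁᵢCp,ᵢ
      = 345760 / 6785.5 = 50.956 °C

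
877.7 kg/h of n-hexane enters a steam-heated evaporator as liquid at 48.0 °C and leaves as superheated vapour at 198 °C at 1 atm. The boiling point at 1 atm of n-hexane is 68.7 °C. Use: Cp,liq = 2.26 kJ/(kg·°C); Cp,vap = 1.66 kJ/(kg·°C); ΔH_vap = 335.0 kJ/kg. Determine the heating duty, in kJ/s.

liquid 48.0→68.7 °C: 46.782 kJ/kg
vaporisation at 68.7 °C: 335 kJ/kg
vapour 68.7→198 °C: 214.64 kJ/kg
Δh = 46.782 + 335 + 214.64 = 596.42 kJ/kg
Q = ṁ·Δh = 877.7 kg/h × 596.42 kJ/kg = 523480 kJ/h
|Q| = 145.41 kW

Q = 145 kJ/s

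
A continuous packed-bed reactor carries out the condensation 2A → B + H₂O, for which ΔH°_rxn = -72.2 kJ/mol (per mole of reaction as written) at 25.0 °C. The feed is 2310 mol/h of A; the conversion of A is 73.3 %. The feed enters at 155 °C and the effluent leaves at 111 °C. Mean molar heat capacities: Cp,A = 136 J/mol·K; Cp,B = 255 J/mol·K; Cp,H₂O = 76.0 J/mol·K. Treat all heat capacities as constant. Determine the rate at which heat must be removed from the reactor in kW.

Q_out = 19.6 kW

Extent of reaction ξ = 0.733 × 2310 / 2 = 846.62 mol/h
Reaction term: ξ·ΔH°_rxn = 846.62 × -72.2 = -61126 kJ/h
Sensible, feed 155→25 °C: -40841 kJ/h
Outlet flows (mol/h): A 616.77, B 846.62, H₂O 846.62
Sensible, products 25→111 °C: 31313 kJ/h
Q = ΔH = -70653 kJ/h = -19.626 kW
Heat removed = 19.626 kW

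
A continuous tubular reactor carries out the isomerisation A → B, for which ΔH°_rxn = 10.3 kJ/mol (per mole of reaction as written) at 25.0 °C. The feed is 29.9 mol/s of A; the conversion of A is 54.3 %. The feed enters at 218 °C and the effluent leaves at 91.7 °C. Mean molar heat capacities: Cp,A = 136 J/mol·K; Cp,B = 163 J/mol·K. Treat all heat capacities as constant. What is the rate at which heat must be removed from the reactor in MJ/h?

Extent of reaction ξ = 0.543 × 29.9 = 16.236 mol/s
Reaction term: ξ·ΔH°_rxn = 16.236 × 10.3 = 167.23 kJ/s
Sensible, feed 218→25 °C: -784.82 kJ/s
Outlet flows (mol/s): A 13.664, B 16.236
Sensible, products 25→91.7 °C: 300.47 kJ/s
Q = ΔH = -317.12 kJ/s = -317.12 kW
Heat removed = 1141.6 MJ/h

Q_out = 1140 MJ/h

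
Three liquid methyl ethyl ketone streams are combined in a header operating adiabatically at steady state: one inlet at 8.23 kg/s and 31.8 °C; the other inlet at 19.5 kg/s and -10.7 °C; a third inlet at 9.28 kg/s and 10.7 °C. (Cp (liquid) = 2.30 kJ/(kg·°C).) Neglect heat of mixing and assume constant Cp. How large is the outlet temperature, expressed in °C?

T_out = 4.12 °C

No heat crosses the boundary, so H_out = H_in.
Σ ṁᵢCp,ᵢTᵢ = 8.23×2.30×31.8 + 19.5×2.30×-10.7 + 9.28×2.30×10.7 = 350.43
Σ ṁᵢCp,ᵢ = 8.23×2.30 + 19.5×2.30 + 9.28×2.30 = 85.123
T_out = 350.43 / 85.123 = 4.1167 °C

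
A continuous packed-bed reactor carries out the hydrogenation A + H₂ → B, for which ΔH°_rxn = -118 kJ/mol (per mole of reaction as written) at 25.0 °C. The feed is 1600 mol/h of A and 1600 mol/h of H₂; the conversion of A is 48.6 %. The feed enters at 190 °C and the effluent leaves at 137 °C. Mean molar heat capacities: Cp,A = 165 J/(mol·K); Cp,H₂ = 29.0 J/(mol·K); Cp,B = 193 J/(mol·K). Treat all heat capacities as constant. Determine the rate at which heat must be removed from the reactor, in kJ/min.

Extent of reaction ξ = 0.486 × 1600 = 777.6 mol/h
Reaction term: ξ·ΔH°_rxn = 777.6 × -118 = -91757 kJ/h
Sensible, feed 190→25 °C: -51216 kJ/h
Outlet flows (mol/h): A 822.4, H₂ 822.4, B 777.6
Sensible, products 25→137 °C: 34678 kJ/h
Q = ΔH = -108300 kJ/h = -30.082 kW
Heat removed = 1804.9 kJ/min

Q_out = 1800 kJ/min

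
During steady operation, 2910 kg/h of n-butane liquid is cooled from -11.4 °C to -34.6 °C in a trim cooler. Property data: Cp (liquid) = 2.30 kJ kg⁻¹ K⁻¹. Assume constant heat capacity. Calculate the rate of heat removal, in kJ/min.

Q_c = 2590 kJ/min

Q = ṁ·Cp·ΔT = 2910 × 2.30 × (-34.6 − -11.4) = -155280 kJ/h
Converting: 155280 / 3600 s = 43.133 kW
Cooling duty = 2588 kJ/min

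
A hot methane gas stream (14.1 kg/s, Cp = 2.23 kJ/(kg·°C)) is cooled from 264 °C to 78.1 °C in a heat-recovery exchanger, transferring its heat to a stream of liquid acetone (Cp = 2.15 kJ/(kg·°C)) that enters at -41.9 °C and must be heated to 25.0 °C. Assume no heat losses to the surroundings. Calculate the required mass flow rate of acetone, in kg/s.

ṁ_c = 40.6 kg/s

Heat released by hot stream: Q = 14.1 × 2.23 × (264 − 78.1) = 5845.3 kJ/s
Energy balance on cold side (adiabatic exchanger): Q = ṁ_c·Cp_c·(T_c,out − T_c,in)
ṁ_c = 5845.3 / [2.15 × (25.0 − -41.9)] = 40.639 kg/s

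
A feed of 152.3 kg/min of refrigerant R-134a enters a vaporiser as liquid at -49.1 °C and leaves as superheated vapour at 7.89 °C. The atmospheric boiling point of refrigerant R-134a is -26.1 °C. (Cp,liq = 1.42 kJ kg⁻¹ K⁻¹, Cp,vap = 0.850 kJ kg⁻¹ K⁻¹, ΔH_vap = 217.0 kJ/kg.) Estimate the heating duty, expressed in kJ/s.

Q = 707 kJ/s

liquid -49.1→-26.1 °C: 32.66 kJ/kg
vaporisation at -26.1 °C: 217 kJ/kg
vapour -26.1→7.89 °C: 28.892 kJ/kg
Δh = 32.66 + 217 + 28.892 = 278.55 kJ/kg
Q = ṁ·Δh = 152.3 kg/min × 278.55 kJ/kg = 42423 kJ/min
|Q| = 707.06 kW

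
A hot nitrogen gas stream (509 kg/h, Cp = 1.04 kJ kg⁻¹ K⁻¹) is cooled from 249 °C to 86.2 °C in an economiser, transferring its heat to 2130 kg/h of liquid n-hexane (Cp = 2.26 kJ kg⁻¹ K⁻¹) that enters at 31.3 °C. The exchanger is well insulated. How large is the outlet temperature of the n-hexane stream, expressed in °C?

T_c,out = 49.2 °C

Heat released by hot stream: Q = 509 × 1.04 × (249 − 86.2) = 86180 kJ/h
Energy balance on cold side (adiabatic exchanger): Q = ṁ_c·Cp_c·(T_c,out − T_c,in)
T_c,out = 31.3 + 86180/(2130 × 2.26) = 49.203 °C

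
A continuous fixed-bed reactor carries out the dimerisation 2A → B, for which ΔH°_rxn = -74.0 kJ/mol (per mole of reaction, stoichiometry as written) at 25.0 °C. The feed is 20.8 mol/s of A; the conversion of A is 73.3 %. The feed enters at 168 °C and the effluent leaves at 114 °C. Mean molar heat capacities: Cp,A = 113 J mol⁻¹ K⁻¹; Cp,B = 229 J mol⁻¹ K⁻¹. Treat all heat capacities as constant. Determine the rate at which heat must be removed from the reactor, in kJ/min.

Extent of reaction ξ = 0.733 × 20.8 / 2 = 7.6232 mol/s
Reaction term: ξ·ΔH°_rxn = 7.6232 × -74.0 = -564.12 kJ/s
Sensible, feed 168→25 °C: -336.11 kJ/s
Outlet flows (mol/s): A 5.5536, B 7.6232
Sensible, products 25→114 °C: 211.22 kJ/s
Q = ΔH = -689 kJ/s = -689 kW
Heat removed = 41340 kJ/min

Q_out = 41300 kJ/min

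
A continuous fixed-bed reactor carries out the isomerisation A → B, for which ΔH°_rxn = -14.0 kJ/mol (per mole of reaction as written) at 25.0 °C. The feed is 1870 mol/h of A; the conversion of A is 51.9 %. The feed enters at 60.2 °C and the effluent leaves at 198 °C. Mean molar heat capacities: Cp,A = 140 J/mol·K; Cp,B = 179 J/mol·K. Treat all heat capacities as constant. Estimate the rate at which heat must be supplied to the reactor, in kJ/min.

Q_in = 484 kJ/min

Extent of reaction ξ = 0.519 × 1870 = 970.53 mol/h
Reaction term: ξ·ΔH°_rxn = 970.53 × -14.0 = -13587 kJ/h
Sensible, feed 60.2→25 °C: -9215.4 kJ/h
Outlet flows (mol/h): A 899.47, B 970.53
Sensible, products 25→198 °C: 51840 kJ/h
Q = ΔH = 29037 kJ/h = 8.0658 kW
Heat supplied = 483.95 kJ/min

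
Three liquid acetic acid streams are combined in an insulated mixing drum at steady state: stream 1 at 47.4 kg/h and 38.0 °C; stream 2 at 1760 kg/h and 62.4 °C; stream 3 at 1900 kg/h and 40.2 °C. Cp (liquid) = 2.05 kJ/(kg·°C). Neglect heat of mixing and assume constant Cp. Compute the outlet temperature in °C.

T_out = 50.7 °C

Adiabatic, steady state ⇒ Σ ṁᵢCp,ᵢ(T_out − Tᵢ) = 0
T_out = Σ ṁᵢCp,ᵢTᵢ / Σ ṁᵢCp,ᵢ
      = 385410 / 7600.2 = 50.711 °C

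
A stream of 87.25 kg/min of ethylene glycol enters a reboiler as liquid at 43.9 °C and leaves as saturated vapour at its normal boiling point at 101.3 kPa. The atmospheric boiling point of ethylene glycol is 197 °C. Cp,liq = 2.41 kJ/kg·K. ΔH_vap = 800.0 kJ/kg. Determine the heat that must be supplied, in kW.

Q = 1700 kW

liquid 43.9→197 °C: 368.97 kJ/kg
vaporisation at 197 °C: 800 kJ/kg
Δh = 368.97 + 800 = 1169 kJ/kg
Q = ṁ·Δh = 87.25 kg/min × 1169 kJ/kg = 101990 kJ/min
|Q| = 1699.9 kW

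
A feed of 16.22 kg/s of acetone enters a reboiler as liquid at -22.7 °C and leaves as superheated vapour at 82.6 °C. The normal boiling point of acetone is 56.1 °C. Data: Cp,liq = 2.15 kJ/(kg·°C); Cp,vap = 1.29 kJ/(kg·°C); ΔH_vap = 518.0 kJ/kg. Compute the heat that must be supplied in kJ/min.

liquid -22.7→56.1 °C: 169.42 kJ/kg
vaporisation at 56.1 °C: 518 kJ/kg
vapour 56.1→82.6 °C: 34.185 kJ/kg
Δh = 169.42 + 518 + 34.185 = 721.61 kJ/kg
Q = ṁ·Δh = 16.22 kg/s × 721.61 kJ/kg = 11704 kJ/s
|Q| = 11704 kW = 702270 kJ/min

Q = 702000 kJ/min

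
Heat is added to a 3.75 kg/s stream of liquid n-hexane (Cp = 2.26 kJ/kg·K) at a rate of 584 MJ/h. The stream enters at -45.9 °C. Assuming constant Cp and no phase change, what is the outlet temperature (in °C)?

T_out = -26.8 °C

Q = 584 MJ/h = 162.22 kJ/s
ΔT = Q/(ṁ·Cp) = 162.22/(3.75×2.26) = 19.141 K
T_out = -45.9 + 19.141 = -26.759 °C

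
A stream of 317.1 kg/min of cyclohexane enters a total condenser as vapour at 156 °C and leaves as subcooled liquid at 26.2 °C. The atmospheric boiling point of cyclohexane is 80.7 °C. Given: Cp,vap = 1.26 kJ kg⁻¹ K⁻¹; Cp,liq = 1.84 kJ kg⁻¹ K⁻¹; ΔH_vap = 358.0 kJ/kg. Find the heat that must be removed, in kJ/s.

vapour 156→80.7 °C: -94.878 kJ/kg
condensation at 80.7 °C: -358 kJ/kg
liquid 80.7→26.2 °C: -100.28 kJ/kg
Δh = -94.878 + -358 + -100.28 = -553.16 kJ/kg
Q = ṁ·Δh = 317.1 kg/min × -553.16 kJ/kg = -175410 kJ/min
|Q| = 2923.4 kW

Q_c = 2920 kJ/s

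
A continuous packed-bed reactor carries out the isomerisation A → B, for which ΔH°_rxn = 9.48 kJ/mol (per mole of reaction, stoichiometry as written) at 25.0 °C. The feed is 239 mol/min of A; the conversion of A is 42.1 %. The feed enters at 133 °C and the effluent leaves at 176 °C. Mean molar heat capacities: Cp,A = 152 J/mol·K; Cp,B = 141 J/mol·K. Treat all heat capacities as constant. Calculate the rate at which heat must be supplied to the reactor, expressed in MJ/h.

Q_in = 141 MJ/h

Extent of reaction ξ = 0.421 × 239 = 100.62 mol/min
Reaction term: ξ·ΔH°_rxn = 100.62 × 9.48 = 953.87 kJ/min
Sensible, feed 133→25 °C: -3923.4 kJ/min
Outlet flows (mol/min): A 138.38, B 100.62
Sensible, products 25→176 °C: 5318.4 kJ/min
Q = ΔH = 2348.8 kJ/min = 39.147 kW
Heat supplied = 140.93 MJ/h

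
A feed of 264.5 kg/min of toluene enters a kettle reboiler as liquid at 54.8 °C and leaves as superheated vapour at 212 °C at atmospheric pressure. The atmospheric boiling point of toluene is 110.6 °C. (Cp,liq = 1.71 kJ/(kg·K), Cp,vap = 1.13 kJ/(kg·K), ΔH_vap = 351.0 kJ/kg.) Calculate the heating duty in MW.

liquid 54.8→110.6 °C: 95.418 kJ/kg
vaporisation at 110.6 °C: 351 kJ/kg
vapour 110.6→212 °C: 114.58 kJ/kg
Δh = 95.418 + 351 + 114.58 = 561 kJ/kg
Q = ṁ·Δh = 264.5 kg/min × 561 kJ/kg = 148380 kJ/min
|Q| = 2473.1 kW = 2.4731 MW

Q = 2.47 MW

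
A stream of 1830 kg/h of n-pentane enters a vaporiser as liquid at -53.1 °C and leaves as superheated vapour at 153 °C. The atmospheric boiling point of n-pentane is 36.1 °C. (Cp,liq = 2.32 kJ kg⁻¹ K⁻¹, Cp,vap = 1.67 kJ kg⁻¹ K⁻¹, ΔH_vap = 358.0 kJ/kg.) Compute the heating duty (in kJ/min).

liquid -53.1→36.1 °C: 206.94 kJ/kg
vaporisation at 36.1 °C: 358 kJ/kg
vapour 36.1→153 °C: 195.22 kJ/kg
Δh = 206.94 + 358 + 195.22 = 760.17 kJ/kg
Q = ṁ·Δh = 1830 kg/h × 760.17 kJ/kg = 1.3911e+06 kJ/h
|Q| = 386.42 kW = 23185 kJ/min

Q = 23200 kJ/min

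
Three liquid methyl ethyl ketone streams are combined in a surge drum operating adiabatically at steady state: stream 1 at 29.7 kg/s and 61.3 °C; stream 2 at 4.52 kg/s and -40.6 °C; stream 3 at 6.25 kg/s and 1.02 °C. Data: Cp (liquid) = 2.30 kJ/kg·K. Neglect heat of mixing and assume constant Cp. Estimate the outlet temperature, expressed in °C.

Energy balance with Q = 0: Σ ṁᵢCp,ᵢ(T_out − Tᵢ) = 0
T_out = Σ ṁᵢCp,ᵢTᵢ / Σ ṁᵢCp,ᵢ
      = 3780 / 93.081 = 40.61 °C

T_out = 40.6 °C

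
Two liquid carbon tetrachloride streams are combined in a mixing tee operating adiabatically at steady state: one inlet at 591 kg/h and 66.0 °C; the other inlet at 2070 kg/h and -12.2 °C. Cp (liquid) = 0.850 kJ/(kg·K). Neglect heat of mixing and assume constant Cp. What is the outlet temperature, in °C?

T_out = 5.17 °C

Adiabatic, steady state ⇒ Σ ṁᵢCp,ᵢ(T_out − Tᵢ) = 0
T_out = Σ ṁᵢCp,ᵢTᵢ / Σ ṁᵢCp,ᵢ
      = 11689 / 2261.8 = 5.168 °C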